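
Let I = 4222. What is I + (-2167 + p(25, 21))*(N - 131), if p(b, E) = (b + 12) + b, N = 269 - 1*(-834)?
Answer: -2041838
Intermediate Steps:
N = 1103 (N = 269 + 834 = 1103)
p(b, E) = 12 + 2*b (p(b, E) = (12 + b) + b = 12 + 2*b)
I + (-2167 + p(25, 21))*(N - 131) = 4222 + (-2167 + (12 + 2*25))*(1103 - 131) = 4222 + (-2167 + (12 + 50))*972 = 4222 + (-2167 + 62)*972 = 4222 - 2105*972 = 4222 - 2046060 = -2041838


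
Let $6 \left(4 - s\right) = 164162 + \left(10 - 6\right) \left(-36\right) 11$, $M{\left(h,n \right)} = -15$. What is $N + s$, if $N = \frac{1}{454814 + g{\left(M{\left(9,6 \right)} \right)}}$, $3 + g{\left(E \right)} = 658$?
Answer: $- \frac{12339717970}{455469} \approx -27092.0$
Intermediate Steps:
$g{\left(E \right)} = 655$ ($g{\left(E \right)} = -3 + 658 = 655$)
$s = - \frac{81277}{3}$ ($s = 4 - \frac{164162 + \left(10 - 6\right) \left(-36\right) 11}{6} = 4 - \frac{164162 + 4 \left(-36\right) 11}{6} = 4 - \frac{164162 - 1584}{6} = 4 - \frac{81289}{3} = - \frac{81277}{3} \approx -27092.0$)
$N = \frac{1}{455469}$ ($N = \frac{1}{454814 + 655} = \frac{1}{455469} \approx 2.1955 \cdot 10^{-6}$)
$N + s = \frac{1}{455469} - \frac{81277}{3} = - \frac{12339717970}{455469}$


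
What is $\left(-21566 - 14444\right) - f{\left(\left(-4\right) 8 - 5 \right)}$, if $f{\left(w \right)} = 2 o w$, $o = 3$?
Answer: $-35788$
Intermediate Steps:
$f{\left(w \right)} = 6 w$ ($f{\left(w \right)} = 2 \cdot 3 w = 6 w$)
$\left(-21566 - 14444\right) - f{\left(\left(-4\right) 8 - 5 \right)} = \left(-21566 - 14444\right) - 6 \left(\left(-4\right) 8 - 5\right) = -36010 - 6 \left(-32 - 5\right) = -36010 - 6 \left(-37\right) = -36010 - -222 = -36010 + 222 = -35788$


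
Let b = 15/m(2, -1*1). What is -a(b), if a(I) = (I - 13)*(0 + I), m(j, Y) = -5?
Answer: -48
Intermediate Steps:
b = -3 (b = 15/(-5) = 15*(-1/5) = -3)
a(I) = I*(-13 + I) (a(I) = (-13 + I)*I = I*(-13 + I))
-a(b) = -(-3)*(-13 - 3) = -(-3)*(-16) = -1*48 = -48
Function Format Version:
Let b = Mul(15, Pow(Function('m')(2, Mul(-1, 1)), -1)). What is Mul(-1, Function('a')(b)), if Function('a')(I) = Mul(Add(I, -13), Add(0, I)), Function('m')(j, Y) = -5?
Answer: -48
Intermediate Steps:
b = -3 (b = Mul(15, Pow(-5, -1)) = Mul(15, Rational(-1, 5)) = -3)
Function('a')(I) = Mul(I, Add(-13, I)) (Function('a')(I) = Mul(Add(-13, I), I) = Mul(I, Add(-13, I)))
Mul(-1, Function('a')(b)) = Mul(-1, Mul(-3, Add(-13, -3))) = Mul(-1, Mul(-3, -16)) = Mul(-1, 48) = -48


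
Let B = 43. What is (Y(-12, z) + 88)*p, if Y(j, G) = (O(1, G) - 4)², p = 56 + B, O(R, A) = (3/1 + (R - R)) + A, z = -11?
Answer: 22968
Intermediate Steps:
O(R, A) = 3 + A (O(R, A) = (3*1 + 0) + A = (3 + 0) + A = 3 + A)
p = 99 (p = 56 + 43 = 99)
Y(j, G) = (-1 + G)² (Y(j, G) = ((3 + G) - 4)² = (-1 + G)²)
(Y(-12, z) + 88)*p = ((-1 - 11)² + 88)*99 = ((-12)² + 88)*99 = (144 + 88)*99 = 232*99 = 22968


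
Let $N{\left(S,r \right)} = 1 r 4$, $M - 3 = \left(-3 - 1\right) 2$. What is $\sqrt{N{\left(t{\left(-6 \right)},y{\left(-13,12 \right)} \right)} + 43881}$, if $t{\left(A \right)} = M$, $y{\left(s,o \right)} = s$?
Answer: $\sqrt{43829} \approx 209.35$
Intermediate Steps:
$M = -5$ ($M = 3 + \left(-3 - 1\right) 2 = 3 - 8 = -5$)
$t{\left(A \right)} = -5$
$N{\left(S,r \right)} = 4 r$ ($N{\left(S,r \right)} = r 4 = 4 r$)
$\sqrt{N{\left(t{\left(-6 \right)},y{\left(-13,12 \right)} \right)} + 43881} = \sqrt{4 \left(-13\right) + 43881} = \sqrt{-52 + 43881} = \sqrt{43829}$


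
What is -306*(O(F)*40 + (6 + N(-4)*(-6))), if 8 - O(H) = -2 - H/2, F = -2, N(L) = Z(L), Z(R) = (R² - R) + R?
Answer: -82620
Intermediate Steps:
Z(R) = R²
N(L) = L²
O(H) = 10 + H/2 (O(H) = 8 - (-2 - H/2) = 8 + (2 + H/2) = 10 + H/2)
-306*(O(F)*40 + (6 + N(-4)*(-6))) = -306*((10 + (½)*(-2))*40 + (6 + (-4)²*(-6))) = -306*((10 - 1)*40 + (6 + 16*(-6))) = -306*(9*40 + (6 - 96)) = -306*(360 - 90) = -306*270 = -82620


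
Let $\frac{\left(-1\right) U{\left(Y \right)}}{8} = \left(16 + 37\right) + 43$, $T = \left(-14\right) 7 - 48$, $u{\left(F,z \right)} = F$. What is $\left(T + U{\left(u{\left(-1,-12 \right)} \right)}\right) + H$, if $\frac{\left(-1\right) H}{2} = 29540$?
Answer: $-59994$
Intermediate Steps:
$H = -59080$ ($H = \left(-2\right) 29540 = -59080$)
$T = -146$ ($T = -98 - 48 = -146$)
$U{\left(Y \right)} = -768$ ($U{\left(Y \right)} = - 8 \left(\left(16 + 37\right) + 43\right) = - 8 \left(53 + 43\right) = \left(-8\right) 96 = -768$)
$\left(T + U{\left(u{\left(-1,-12 \right)} \right)}\right) + H = \left(-146 - 768\right) - 59080 = -914 - 59080 = -59994$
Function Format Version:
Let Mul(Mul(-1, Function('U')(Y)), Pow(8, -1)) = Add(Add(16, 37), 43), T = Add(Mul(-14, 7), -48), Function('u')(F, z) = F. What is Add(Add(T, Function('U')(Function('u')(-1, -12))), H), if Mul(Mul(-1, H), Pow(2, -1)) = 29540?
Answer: -59994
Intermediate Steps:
H = -59080 (H = Mul(-2, 29540) = -59080)
T = -146 (T = Add(-98, -48) = -146)
Function('U')(Y) = -768 (Function('U')(Y) = Mul(-8, Add(Add(16, 37), 43)) = Mul(-8, Add(53, 43)) = Mul(-8, 96) = -768)
Add(Add(T, Function('U')(Function('u')(-1, -12))), H) = Add(Add(-146, -768), -59080) = Add(-914, -59080) = -59994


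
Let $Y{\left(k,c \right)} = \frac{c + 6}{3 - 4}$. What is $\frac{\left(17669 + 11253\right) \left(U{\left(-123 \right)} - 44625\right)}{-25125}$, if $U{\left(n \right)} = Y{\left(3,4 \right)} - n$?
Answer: $\frac{1287376064}{25125} \approx 51239.0$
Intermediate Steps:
$Y{\left(k,c \right)} = -6 - c$ ($Y{\left(k,c \right)} = \frac{6 + c}{-1} = \left(6 + c\right) \left(-1\right) = -6 - c$)
$U{\left(n \right)} = -10 - n$ ($U{\left(n \right)} = \left(-6 - 4\right) - n = -10 - n$)
$\frac{\left(17669 + 11253\right) \left(U{\left(-123 \right)} - 44625\right)}{-25125} = \frac{\left(17669 + 11253\right) \left(\left(-10 - -123\right) - 44625\right)}{-25125} = 28922 \left(\left(-10 + 123\right) - 44625\right) \left(- \frac{1}{25125}\right) = 28922 \left(113 - 44625\right) \left(- \frac{1}{25125}\right) = 28922 \left(-44512\right) \left(- \frac{1}{25125}\right) = \left(-1287376064\right) \left(- \frac{1}{25125}\right) = \frac{1287376064}{25125}$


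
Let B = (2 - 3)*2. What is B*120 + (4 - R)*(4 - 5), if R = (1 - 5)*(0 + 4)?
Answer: -260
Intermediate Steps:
R = -16 (R = -4*4 = -16)
B = -2 (B = -1*2 = -2)
B*120 + (4 - R)*(4 - 5) = -2*120 + (4 - 1*(-16))*(4 - 5) = -240 + (4 + 16)*(-1) = -240 + 20*(-1) = -240 - 20 = -260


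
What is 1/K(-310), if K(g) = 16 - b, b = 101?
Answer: -1/85 ≈ -0.011765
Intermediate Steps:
K(g) = -85 (K(g) = 16 - 1*101 = 16 - 101 = -85)
1/K(-310) = 1/(-85) = -1/85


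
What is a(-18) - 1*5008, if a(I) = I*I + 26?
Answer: -4658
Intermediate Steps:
a(I) = 26 + I**2 (a(I) = I**2 + 26 = 26 + I**2)
a(-18) - 1*5008 = (26 + (-18)**2) - 1*5008 = (26 + 324) - 5008 = 350 - 5008 = -4658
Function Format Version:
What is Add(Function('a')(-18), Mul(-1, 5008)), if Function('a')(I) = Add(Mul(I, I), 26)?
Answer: -4658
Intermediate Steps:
Function('a')(I) = Add(26, Pow(I, 2)) (Function('a')(I) = Add(Pow(I, 2), 26) = Add(26, Pow(I, 2)))
Add(Function('a')(-18), Mul(-1, 5008)) = Add(Add(26, Pow(-18, 2)), Mul(-1, 5008)) = Add(Add(26, 324), -5008) = Add(350, -5008) = -4658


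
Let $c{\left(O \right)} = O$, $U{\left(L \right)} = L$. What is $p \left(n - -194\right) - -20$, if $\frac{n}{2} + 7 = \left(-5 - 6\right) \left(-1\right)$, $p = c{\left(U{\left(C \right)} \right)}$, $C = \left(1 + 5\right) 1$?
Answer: $1232$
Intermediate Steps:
$C = 6$ ($C = 6 \cdot 1 = 6$)
$p = 6$
$n = 8$ ($n = -14 + 2 \left(-5 - 6\right) \left(-1\right) = -14 + 2 \left(\left(-11\right) \left(-1\right)\right) = -14 + 2 \cdot 11 = -14 + 22 = 8$)
$p \left(n - -194\right) - -20 = 6 \left(8 - -194\right) - -20 = 6 \left(8 + 194\right) + 20 = 6 \cdot 202 + 20 = 1212 + 20 = 1232$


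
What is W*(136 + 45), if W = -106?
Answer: -19186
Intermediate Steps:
W*(136 + 45) = -106*(136 + 45) = -106*181 = -19186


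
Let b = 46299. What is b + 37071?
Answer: 83370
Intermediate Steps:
b + 37071 = 46299 + 37071 = 83370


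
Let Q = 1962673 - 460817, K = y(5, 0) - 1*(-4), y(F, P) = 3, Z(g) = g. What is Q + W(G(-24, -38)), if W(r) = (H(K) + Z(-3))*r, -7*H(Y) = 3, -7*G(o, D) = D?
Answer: 73590032/49 ≈ 1.5018e+6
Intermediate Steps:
G(o, D) = -D/7
K = 7 (K = 3 - 1*(-4) = 3 + 4 = 7)
H(Y) = -3/7 (H(Y) = -1/7*3 = -3/7)
W(r) = -24*r/7 (W(r) = (-3/7 - 3)*r = -24*r/7)
Q = 1501856
Q + W(G(-24, -38)) = 1501856 - (-24)*(-38)/49 = 1501856 - 24/7*38/7 = 1501856 - 912/49 = 73590032/49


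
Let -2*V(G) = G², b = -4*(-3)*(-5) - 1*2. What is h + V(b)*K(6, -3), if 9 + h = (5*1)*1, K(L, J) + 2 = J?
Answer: 9606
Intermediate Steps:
K(L, J) = -2 + J
b = -62 (b = 12*(-5) - 2 = -60 - 2 = -62)
V(G) = -G²/2
h = -4 (h = -9 + (5*1)*1 = -9 + 5*1 = -9 + 5 = -4)
h + V(b)*K(6, -3) = -4 + (-½*(-62)²)*(-2 - 3) = -4 - ½*3844*(-5) = -4 - 1922*(-5) = -4 + 9610 = 9606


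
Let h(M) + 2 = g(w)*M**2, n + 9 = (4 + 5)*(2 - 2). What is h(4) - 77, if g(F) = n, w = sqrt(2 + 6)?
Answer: -223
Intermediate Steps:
n = -9 (n = -9 + (4 + 5)*(2 - 2) = -9 + 9*0 = -9 + 0 = -9)
w = 2*sqrt(2) (w = sqrt(8) = 2*sqrt(2) ≈ 2.8284)
g(F) = -9
h(M) = -2 - 9*M**2
h(4) - 77 = (-2 - 9*4**2) - 77 = (-2 - 9*16) - 77 = (-2 - 144) - 77 = -146 - 77 = -223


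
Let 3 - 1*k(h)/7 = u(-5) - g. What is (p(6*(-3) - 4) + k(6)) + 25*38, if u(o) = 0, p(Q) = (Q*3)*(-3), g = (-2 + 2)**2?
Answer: 1169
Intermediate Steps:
g = 0 (g = 0**2 = 0)
p(Q) = -9*Q (p(Q) = (3*Q)*(-3) = -9*Q)
k(h) = 21 (k(h) = 21 - 7*(0 - 1*0) = 21 - 7*(0 + 0) = 21 - 7*0 = 21 + 0 = 21)
(p(6*(-3) - 4) + k(6)) + 25*38 = (-9*(6*(-3) - 4) + 21) + 25*38 = (-9*(-18 - 4) + 21) + 950 = (-9*(-22) + 21) + 950 = (198 + 21) + 950 = 219 + 950 = 1169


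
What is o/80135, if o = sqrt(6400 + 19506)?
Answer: sqrt(25906)/80135 ≈ 0.0020085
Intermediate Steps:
o = sqrt(25906) ≈ 160.95
o/80135 = sqrt(25906)/80135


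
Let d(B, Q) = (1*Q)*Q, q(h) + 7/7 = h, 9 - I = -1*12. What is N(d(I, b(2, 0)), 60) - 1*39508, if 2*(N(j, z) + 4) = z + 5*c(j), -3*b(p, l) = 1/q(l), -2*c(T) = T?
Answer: -1421357/36 ≈ -39482.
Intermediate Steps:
c(T) = -T/2
I = 21 (I = 9 - (-1)*12 = 9 - 1*(-12) = 9 + 12 = 21)
q(h) = -1 + h
b(p, l) = -1/(3*(-1 + l))
d(B, Q) = Q² (d(B, Q) = Q*Q = Q²)
N(j, z) = -4 + z/2 - 5*j/4 (N(j, z) = -4 + (z + 5*(-j/2))/2 = -4 + (z - 5*j/2)/2 = -4 + (z/2 - 5*j/4) = -4 + z/2 - 5*j/4)
N(d(I, b(2, 0)), 60) - 1*39508 = (-4 + (½)*60 - 5/(4*(-3 + 3*0)²)) - 1*39508 = (-4 + 30 - 5/(4*(-3 + 0)²)) - 39508 = (-4 + 30 - 5*(-1/(-3))²/4) - 39508 = (-4 + 30 - 5*(-1*(-⅓))²/4) - 39508 = (-4 + 30 - 5*(⅓)²/4) - 39508 = (-4 + 30 - 5/4*⅑) - 39508 = (-4 + 30 - 5/36) - 39508 = 931/36 - 39508 = -1421357/36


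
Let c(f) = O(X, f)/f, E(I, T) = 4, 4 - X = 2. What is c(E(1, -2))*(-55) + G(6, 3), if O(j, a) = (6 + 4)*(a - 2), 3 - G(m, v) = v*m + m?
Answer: -296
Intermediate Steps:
X = 2 (X = 4 - 1*2 = 4 - 2 = 2)
G(m, v) = 3 - m - m*v (G(m, v) = 3 - (v*m + m) = 3 - (m*v + m) = 3 - (m + m*v) = 3 + (-m - m*v) = 3 - m - m*v)
O(j, a) = -20 + 10*a (O(j, a) = 10*(-2 + a) = -20 + 10*a)
c(f) = (-20 + 10*f)/f
c(E(1, -2))*(-55) + G(6, 3) = (10 - 20/4)*(-55) + (3 - 1*6 - 1*6*3) = (10 - 20*1/4)*(-55) + (3 - 6 - 18) = (10 - 5)*(-55) - 21 = 5*(-55) - 21 = -275 - 21 = -296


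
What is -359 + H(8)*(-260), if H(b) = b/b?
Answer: -619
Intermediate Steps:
H(b) = 1
-359 + H(8)*(-260) = -359 + 1*(-260) = -359 - 260 = -619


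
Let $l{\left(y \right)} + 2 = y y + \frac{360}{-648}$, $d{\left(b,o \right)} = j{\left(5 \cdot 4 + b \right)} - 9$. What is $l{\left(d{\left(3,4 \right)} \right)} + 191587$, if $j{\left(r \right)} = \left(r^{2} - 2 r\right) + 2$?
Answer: $\frac{3763444}{9} \approx 4.1816 \cdot 10^{5}$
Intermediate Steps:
$j{\left(r \right)} = 2 + r^{2} - 2 r$
$d{\left(b,o \right)} = -47 + \left(20 + b\right)^{2} - 2 b$ ($d{\left(b,o \right)} = \left(2 + \left(5 \cdot 4 + b\right)^{2} - 2 \left(5 \cdot 4 + b\right)\right) - 9 = \left(2 + \left(20 + b\right)^{2} - 2 \left(20 + b\right)\right) - 9 = \left(2 + \left(20 + b\right)^{2} - \left(40 + 2 b\right)\right) - 9 = \left(-38 + \left(20 + b\right)^{2} - 2 b\right) - 9 = -47 + \left(20 + b\right)^{2} - 2 b$)
$l{\left(y \right)} = - \frac{23}{9} + y^{2}$ ($l{\left(y \right)} = -2 + \left(y y + \frac{360}{-648}\right) = -2 + \left(y^{2} + 360 \left(- \frac{1}{648}\right)\right) = -2 + \left(y^{2} - \frac{5}{9}\right) = -2 + \left(- \frac{5}{9} + y^{2}\right) = - \frac{23}{9} + y^{2}$)
$l{\left(d{\left(3,4 \right)} \right)} + 191587 = \left(- \frac{23}{9} + \left(353 + 3^{2} + 38 \cdot 3\right)^{2}\right) + 191587 = \left(- \frac{23}{9} + \left(353 + 9 + 114\right)^{2}\right) + 191587 = \left(- \frac{23}{9} + 476^{2}\right) + 191587 = \left(- \frac{23}{9} + 226576\right) + 191587 = \frac{2039161}{9} + 191587 = \frac{3763444}{9}$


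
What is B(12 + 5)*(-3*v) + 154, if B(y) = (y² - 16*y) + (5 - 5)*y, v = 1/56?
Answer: 8573/56 ≈ 153.09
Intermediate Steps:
v = 1/56 ≈ 0.017857
B(y) = y² - 16*y (B(y) = (y² - 16*y) + 0*y = (y² - 16*y) + 0 = y² - 16*y)
B(12 + 5)*(-3*v) + 154 = ((12 + 5)*(-16 + (12 + 5)))*(-3*1/56) + 154 = (17*(-16 + 17))*(-3/56) + 154 = (17*1)*(-3/56) + 154 = 17*(-3/56) + 154 = -51/56 + 154 = 8573/56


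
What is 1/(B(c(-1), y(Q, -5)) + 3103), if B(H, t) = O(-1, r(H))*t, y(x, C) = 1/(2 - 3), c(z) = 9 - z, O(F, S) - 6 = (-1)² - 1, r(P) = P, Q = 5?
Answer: 1/3097 ≈ 0.00032289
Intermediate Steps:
O(F, S) = 6 (O(F, S) = 6 + ((-1)² - 1) = 6 + (1 - 1) = 6 + 0 = 6)
y(x, C) = -1 (y(x, C) = 1/(-1) = -1)
B(H, t) = 6*t
1/(B(c(-1), y(Q, -5)) + 3103) = 1/(6*(-1) + 3103) = 1/(-6 + 3103) = 1/3097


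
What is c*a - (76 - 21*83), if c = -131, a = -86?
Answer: 12933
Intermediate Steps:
c*a - (76 - 21*83) = -131*(-86) - (76 - 21*83) = 11266 - (76 - 1743) = 11266 - 1*(-1667) = 11266 + 1667 = 12933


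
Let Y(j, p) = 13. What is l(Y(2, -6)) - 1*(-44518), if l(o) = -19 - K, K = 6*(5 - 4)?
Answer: 44493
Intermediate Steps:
K = 6 (K = 6*1 = 6)
l(o) = -25 (l(o) = -19 - 1*6 = -19 - 6 = -25)
l(Y(2, -6)) - 1*(-44518) = -25 - 1*(-44518) = -25 + 44518 = 44493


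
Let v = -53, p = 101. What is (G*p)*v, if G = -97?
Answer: 519241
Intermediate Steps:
(G*p)*v = -97*101*(-53) = -9797*(-53) = 519241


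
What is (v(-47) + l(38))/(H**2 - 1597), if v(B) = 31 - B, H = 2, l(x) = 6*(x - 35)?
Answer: -32/531 ≈ -0.060264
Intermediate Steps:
l(x) = -210 + 6*x (l(x) = 6*(-35 + x) = -210 + 6*x)
(v(-47) + l(38))/(H**2 - 1597) = ((31 - 1*(-47)) + (-210 + 6*38))/(2**2 - 1597) = ((31 + 47) + (-210 + 228))/(4 - 1597) = (78 + 18)/(-1593) = 96*(-1/1593) = -32/531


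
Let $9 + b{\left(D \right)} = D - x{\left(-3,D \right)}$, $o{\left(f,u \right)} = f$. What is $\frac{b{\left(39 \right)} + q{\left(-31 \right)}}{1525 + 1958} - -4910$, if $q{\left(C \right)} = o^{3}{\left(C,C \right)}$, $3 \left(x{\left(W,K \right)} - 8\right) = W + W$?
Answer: $\frac{17071763}{3483} \approx 4901.5$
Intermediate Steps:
$x{\left(W,K \right)} = 8 + \frac{2 W}{3}$ ($x{\left(W,K \right)} = 8 + \frac{W + W}{3} = 8 + \frac{2 W}{3}$)
$q{\left(C \right)} = C^{3}$
$b{\left(D \right)} = -15 + D$ ($b{\left(D \right)} = -9 - \left(8 - 2 - D\right) = -9 + \left(D - \left(8 - 2\right)\right) = -9 + \left(D - 6\right) = -9 + \left(-6 + D\right) = -15 + D$)
$\frac{b{\left(39 \right)} + q{\left(-31 \right)}}{1525 + 1958} - -4910 = \frac{\left(-15 + 39\right) + \left(-31\right)^{3}}{1525 + 1958} - -4910 = \frac{24 - 29791}{3483} + 4910 = \left(-29767\right) \frac{1}{3483} + 4910 = - \frac{29767}{3483} + 4910 = \frac{17071763}{3483}$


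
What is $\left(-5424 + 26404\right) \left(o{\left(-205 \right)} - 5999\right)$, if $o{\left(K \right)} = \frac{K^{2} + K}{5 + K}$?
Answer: $-130245938$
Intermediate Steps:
$o{\left(K \right)} = \frac{K + K^{2}}{5 + K}$
$\left(-5424 + 26404\right) \left(o{\left(-205 \right)} - 5999\right) = \left(-5424 + 26404\right) \left(- \frac{205 \left(1 - 205\right)}{5 - 205} - 5999\right) = 20980 \left(\left(-205\right) \frac{1}{-200} \left(-204\right) - 5999\right) = 20980 \left(\left(-205\right) \left(- \frac{1}{200}\right) \left(-204\right) - 5999\right) = 20980 \left(- \frac{2091}{10} - 5999\right) = 20980 \left(- \frac{62081}{10}\right) = -130245938$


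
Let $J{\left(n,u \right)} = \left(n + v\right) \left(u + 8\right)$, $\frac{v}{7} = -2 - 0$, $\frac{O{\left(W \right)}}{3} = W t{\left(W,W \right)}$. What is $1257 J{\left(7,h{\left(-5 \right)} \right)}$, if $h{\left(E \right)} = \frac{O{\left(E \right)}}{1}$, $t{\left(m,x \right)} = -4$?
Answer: $-598332$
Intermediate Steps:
$O{\left(W \right)} = - 12 W$ ($O{\left(W \right)} = 3 W \left(-4\right) = 3 \left(- 4 W\right) = - 12 W$)
$v = -14$ ($v = 7 \left(-2 - 0\right) = 7 \left(-2 + 0\right) = 7 \left(-2\right) = -14$)
$h{\left(E \right)} = - 12 E$ ($h{\left(E \right)} = \frac{\left(-12\right) E}{1} = - 12 E 1 = - 12 E$)
$J{\left(n,u \right)} = \left(-14 + n\right) \left(8 + u\right)$ ($J{\left(n,u \right)} = \left(n - 14\right) \left(u + 8\right) = \left(-14 + n\right) \left(8 + u\right)$)
$1257 J{\left(7,h{\left(-5 \right)} \right)} = 1257 \left(-112 - 14 \left(\left(-12\right) \left(-5\right)\right) + 8 \cdot 7 + 7 \left(\left(-12\right) \left(-5\right)\right)\right) = 1257 \left(-112 - 840 + 56 + 7 \cdot 60\right) = 1257 \left(-112 - 840 + 56 + 420\right) = 1257 \left(-476\right) = -598332$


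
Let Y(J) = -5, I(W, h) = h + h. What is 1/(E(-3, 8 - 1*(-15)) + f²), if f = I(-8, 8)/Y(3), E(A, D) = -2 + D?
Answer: 25/781 ≈ 0.032010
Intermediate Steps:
I(W, h) = 2*h
f = -16/5 (f = (2*8)/(-5) = 16*(-⅕) = -16/5 ≈ -3.2000)
1/(E(-3, 8 - 1*(-15)) + f²) = 1/((-2 + (8 - 1*(-15))) + (-16/5)²) = 1/((-2 + (8 + 15)) + 256/25) = 1/((-2 + 23) + 256/25) = 1/(21 + 256/25) = 1/(781/25) = 25/781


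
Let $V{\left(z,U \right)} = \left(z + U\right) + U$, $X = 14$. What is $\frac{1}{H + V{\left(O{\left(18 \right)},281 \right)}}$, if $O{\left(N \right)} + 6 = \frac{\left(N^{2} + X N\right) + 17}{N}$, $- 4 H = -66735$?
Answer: $\frac{36}{621817} \approx 5.7895 \cdot 10^{-5}$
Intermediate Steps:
$H = \frac{66735}{4}$ ($H = \left(- \frac{1}{4}\right) \left(-66735\right) = \frac{66735}{4} \approx 16684.0$)
$O{\left(N \right)} = -6 + \frac{17 + N^{2} + 14 N}{N}$ ($O{\left(N \right)} = -6 + \frac{\left(N^{2} + 14 N\right) + 17}{N} = -6 + \frac{17 + N^{2} + 14 N}{N}$)
$V{\left(z,U \right)} = z + 2 U$ ($V{\left(z,U \right)} = \left(U + z\right) + U = z + 2 U$)
$\frac{1}{H + V{\left(O{\left(18 \right)},281 \right)}} = \frac{1}{\frac{66735}{4} + \left(\left(8 + 18 + \frac{17}{18}\right) + 2 \cdot 281\right)} = \frac{1}{\frac{66735}{4} + \left(\left(8 + 18 + 17 \cdot \frac{1}{18}\right) + 562\right)} = \frac{1}{\frac{66735}{4} + \left(\left(8 + 18 + \frac{17}{18}\right) + 562\right)} = \frac{1}{\frac{66735}{4} + \left(\frac{485}{18} + 562\right)} = \frac{1}{\frac{66735}{4} + \frac{10601}{18}} = \frac{1}{\frac{621817}{36}} = \frac{36}{621817}$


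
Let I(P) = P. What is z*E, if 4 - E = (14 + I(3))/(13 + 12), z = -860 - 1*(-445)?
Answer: -6889/5 ≈ -1377.8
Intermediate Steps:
z = -415 (z = -860 + 445 = -415)
E = 83/25 (E = 4 - (14 + 3)/(13 + 12) = 4 - 17/25 = 83/25 ≈ 3.3200)
z*E = -415*83/25 = -6889/5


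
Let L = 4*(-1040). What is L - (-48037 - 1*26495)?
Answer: 70372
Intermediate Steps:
L = -4160
L - (-48037 - 1*26495) = -4160 - (-48037 - 1*26495) = -4160 - (-48037 - 26495) = -4160 - 1*(-74532) = -4160 + 74532 = 70372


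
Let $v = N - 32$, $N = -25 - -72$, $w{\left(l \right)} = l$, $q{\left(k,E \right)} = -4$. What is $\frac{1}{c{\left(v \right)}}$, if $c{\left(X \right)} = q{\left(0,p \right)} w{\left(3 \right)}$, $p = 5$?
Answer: $- \frac{1}{12} \approx -0.083333$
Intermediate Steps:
$N = 47$ ($N = -25 + 72 = 47$)
$v = 15$ ($v = 47 - 32 = 15$)
$c{\left(X \right)} = -12$ ($c{\left(X \right)} = \left(-4\right) 3 = -12$)
$\frac{1}{c{\left(v \right)}} = \frac{1}{-12} = - \frac{1}{12}$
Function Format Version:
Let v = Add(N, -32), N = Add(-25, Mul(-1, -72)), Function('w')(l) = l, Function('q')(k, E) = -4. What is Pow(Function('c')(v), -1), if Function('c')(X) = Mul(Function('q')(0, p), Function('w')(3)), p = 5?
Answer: Rational(-1, 12) ≈ -0.083333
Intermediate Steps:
N = 47 (N = Add(-25, 72) = 47)
v = 15 (v = Add(47, -32) = 15)
Function('c')(X) = -12 (Function('c')(X) = Mul(-4, 3) = -12)
Pow(Function('c')(v), -1) = Pow(-12, -1) = Rational(-1, 12)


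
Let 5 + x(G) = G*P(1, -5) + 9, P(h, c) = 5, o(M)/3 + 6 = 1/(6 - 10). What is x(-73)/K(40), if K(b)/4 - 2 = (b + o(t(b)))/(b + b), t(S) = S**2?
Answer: -5776/145 ≈ -39.834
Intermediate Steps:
o(M) = -75/4 (o(M) = -18 + 3/(6 - 10) = -18 + 3/(-4) = -18 + 3*(-1/4) = -18 - 3/4 = -75/4)
x(G) = 4 + 5*G (x(G) = -5 + (G*5 + 9) = -5 + (5*G + 9) = -5 + (9 + 5*G) = 4 + 5*G)
K(b) = 8 + 2*(-75/4 + b)/b (K(b) = 8 + 4*((b - 75/4)/(b + b)) = 8 + 4*((-75/4 + b)/((2*b))) = 8 + 4*((-75/4 + b)*(1/(2*b))) = 8 + 4*((-75/4 + b)/(2*b)) = 8 + 2*(-75/4 + b)/b)
x(-73)/K(40) = (4 + 5*(-73))/(10 - 75/2/40) = (4 - 365)/(10 - 75/2*1/40) = -361/(10 - 15/16) = -361/145/16 = -361*16/145 = -5776/145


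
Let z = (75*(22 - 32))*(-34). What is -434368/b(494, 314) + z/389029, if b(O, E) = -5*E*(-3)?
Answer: -84430821836/916163295 ≈ -92.157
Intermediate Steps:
z = 25500 (z = (75*(-10))*(-34) = -750*(-34) = 25500)
b(O, E) = 15*E
-434368/b(494, 314) + z/389029 = -434368/(15*314) + 25500/389029 = -434368/4710 + 25500*(1/389029) = -434368*1/4710 + 25500/389029 = -217184/2355 + 25500/389029 = -84430821836/916163295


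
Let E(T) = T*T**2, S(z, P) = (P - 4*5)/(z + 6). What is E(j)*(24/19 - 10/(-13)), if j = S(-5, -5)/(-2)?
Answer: 3921875/988 ≈ 3969.5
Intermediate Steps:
S(z, P) = (-20 + P)/(6 + z) (S(z, P) = (P - 20)/(6 + z) = (-20 + P)/(6 + z))
j = 25/2 (j = ((-20 - 5)/(6 - 5))/(-2) = (-25/1)*(-1/2) = (1*(-25))*(-1/2) = -25*(-1/2) = 25/2 ≈ 12.500)
E(T) = T**3
E(j)*(24/19 - 10/(-13)) = (25/2)**3*(24/19 - 10/(-13)) = 15625*(24*(1/19) - 10*(-1/13))/8 = 15625*(24/19 + 10/13)/8 = (15625/8)*(502/247) = 3921875/988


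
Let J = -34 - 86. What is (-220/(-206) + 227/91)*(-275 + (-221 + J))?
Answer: -2938408/1339 ≈ -2194.5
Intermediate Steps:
J = -120
(-220/(-206) + 227/91)*(-275 + (-221 + J)) = (-220/(-206) + 227/91)*(-275 + (-221 - 120)) = (-220*(-1/206) + 227*(1/91))*(-275 - 341) = (110/103 + 227/91)*(-616) = (33391/9373)*(-616) = -2938408/1339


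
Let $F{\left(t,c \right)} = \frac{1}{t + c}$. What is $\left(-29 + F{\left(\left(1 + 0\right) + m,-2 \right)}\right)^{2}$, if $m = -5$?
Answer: $\frac{30625}{36} \approx 850.69$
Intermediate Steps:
$F{\left(t,c \right)} = \frac{1}{c + t}$
$\left(-29 + F{\left(\left(1 + 0\right) + m,-2 \right)}\right)^{2} = \left(-29 + \frac{1}{-2 + \left(\left(1 + 0\right) - 5\right)}\right)^{2} = \left(-29 + \frac{1}{-2 + \left(1 - 5\right)}\right)^{2} = \left(-29 + \frac{1}{-2 - 4}\right)^{2} = \left(-29 + \frac{1}{-6}\right)^{2} = \left(-29 - \frac{1}{6}\right)^{2} = \left(- \frac{175}{6}\right)^{2} = \frac{30625}{36}$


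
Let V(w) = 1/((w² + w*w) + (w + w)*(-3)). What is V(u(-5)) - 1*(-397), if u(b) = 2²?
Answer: 3177/8 ≈ 397.13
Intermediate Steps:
u(b) = 4
V(w) = 1/(-6*w + 2*w²) (V(w) = 1/((w² + w²) + (2*w)*(-3)) = 1/(2*w² - 6*w) = 1/(-6*w + 2*w²))
V(u(-5)) - 1*(-397) = (½)/(4*(-3 + 4)) - 1*(-397) = (½)*(¼)/1 + 397 = (½)*(¼)*1 + 397 = ⅛ + 397 = 3177/8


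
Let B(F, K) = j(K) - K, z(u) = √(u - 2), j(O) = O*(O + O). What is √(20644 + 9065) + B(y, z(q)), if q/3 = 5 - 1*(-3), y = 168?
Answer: 44 - √22 + 3*√3301 ≈ 211.67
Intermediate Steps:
j(O) = 2*O² (j(O) = O*(2*O) = 2*O²)
q = 24 (q = 3*(5 - 1*(-3)) = 3*(5 + 3) = 3*8 = 24)
z(u) = √(-2 + u)
B(F, K) = -K + 2*K² (B(F, K) = 2*K² - K = -K + 2*K²)
√(20644 + 9065) + B(y, z(q)) = √(20644 + 9065) + √(-2 + 24)*(-1 + 2*√(-2 + 24)) = √29709 + √22*(-1 + 2*√22) = 3*√3301 + √22*(-1 + 2*√22)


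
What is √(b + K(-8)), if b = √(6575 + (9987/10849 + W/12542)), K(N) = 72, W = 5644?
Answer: √(333261785187233352 + 136068158*√7609906217919077155)/68034079 ≈ 12.373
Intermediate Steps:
b = 2*√7609906217919077155/68034079 (b = √(6575 + (9987/10849 + 5644/12542)) = √(6575 + (9987*(1/10849) + 5644*(1/12542))) = √(6575 + (9987/10849 + 2822/6271)) = √(6575 + 93244355/68034079) = √(447417313780/68034079) = 2*√7609906217919077155/68034079 ≈ 81.095)
√(b + K(-8)) = √(2*√7609906217919077155/68034079 + 72) = √(72 + 2*√7609906217919077155/68034079)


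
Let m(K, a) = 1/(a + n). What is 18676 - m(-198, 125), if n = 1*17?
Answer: 2651991/142 ≈ 18676.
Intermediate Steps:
n = 17
m(K, a) = 1/(17 + a) (m(K, a) = 1/(a + 17) = 1/(17 + a))
18676 - m(-198, 125) = 18676 - 1/(17 + 125) = 18676 - 1/142 = 2651991/142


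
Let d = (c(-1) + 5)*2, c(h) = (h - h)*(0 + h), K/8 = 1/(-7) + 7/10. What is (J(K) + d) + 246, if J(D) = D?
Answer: 9116/35 ≈ 260.46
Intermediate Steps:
K = 156/35 (K = 8*(1/(-7) + 7/10) = 8*(1*(-1/7) + 7*(1/10)) = 8*(-1/7 + 7/10) = 8*(39/70) = 156/35 ≈ 4.4571)
c(h) = 0 (c(h) = 0*h = 0)
d = 10 (d = (0 + 5)*2 = 5*2 = 10)
(J(K) + d) + 246 = (156/35 + 10) + 246 = 506/35 + 246 = 9116/35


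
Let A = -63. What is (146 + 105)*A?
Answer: -15813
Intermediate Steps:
(146 + 105)*A = (146 + 105)*(-63) = 251*(-63) = -15813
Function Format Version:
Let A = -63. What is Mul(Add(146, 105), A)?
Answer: -15813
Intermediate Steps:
Mul(Add(146, 105), A) = Mul(Add(146, 105), -63) = Mul(251, -63) = -15813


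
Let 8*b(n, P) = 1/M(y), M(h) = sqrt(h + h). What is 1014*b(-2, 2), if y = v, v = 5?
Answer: 507*sqrt(10)/40 ≈ 40.082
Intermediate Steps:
y = 5
M(h) = sqrt(2)*sqrt(h) (M(h) = sqrt(2*h) = sqrt(2)*sqrt(h))
b(n, P) = sqrt(10)/80 (b(n, P) = 1/(8*((sqrt(2)*sqrt(5)))) = 1/(8*(sqrt(10))) = (sqrt(10)/10)/8 = sqrt(10)/80)
1014*b(-2, 2) = 1014*(sqrt(10)/80) = 507*sqrt(10)/40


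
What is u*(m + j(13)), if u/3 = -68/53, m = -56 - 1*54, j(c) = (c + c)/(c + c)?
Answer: 22236/53 ≈ 419.55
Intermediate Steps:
j(c) = 1 (j(c) = (2*c)/((2*c)) = (2*c)*(1/(2*c)) = 1)
m = -110 (m = -56 - 54 = -110)
u = -204/53 (u = 3*(-68/53) = -204/53 ≈ -3.8491)
u*(m + j(13)) = -204*(-110 + 1)/53 = -204/53*(-109) = 22236/53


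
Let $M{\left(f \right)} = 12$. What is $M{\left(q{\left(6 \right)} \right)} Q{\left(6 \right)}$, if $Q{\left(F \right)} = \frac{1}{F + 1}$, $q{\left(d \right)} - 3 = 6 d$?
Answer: $\frac{12}{7} \approx 1.7143$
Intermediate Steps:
$q{\left(d \right)} = 3 + 6 d$
$Q{\left(F \right)} = \frac{1}{1 + F}$
$M{\left(q{\left(6 \right)} \right)} Q{\left(6 \right)} = \frac{12}{1 + 6} = \frac{12}{7}$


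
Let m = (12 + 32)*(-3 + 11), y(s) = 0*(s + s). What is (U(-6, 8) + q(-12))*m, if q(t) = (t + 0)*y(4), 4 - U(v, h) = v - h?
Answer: 6336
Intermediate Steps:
y(s) = 0 (y(s) = 0*(2*s) = 0)
U(v, h) = 4 + h - v (U(v, h) = 4 - (v - h) = 4 + (h - v) = 4 + h - v)
q(t) = 0 (q(t) = (t + 0)*0 = t*0 = 0)
m = 352 (m = 44*8 = 352)
(U(-6, 8) + q(-12))*m = ((4 + 8 - 1*(-6)) + 0)*352 = ((4 + 8 + 6) + 0)*352 = (18 + 0)*352 = 18*352 = 6336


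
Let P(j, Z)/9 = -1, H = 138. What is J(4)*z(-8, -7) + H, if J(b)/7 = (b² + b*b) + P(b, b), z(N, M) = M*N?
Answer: 9154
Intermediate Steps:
P(j, Z) = -9 (P(j, Z) = 9*(-1) = -9)
J(b) = -63 + 14*b² (J(b) = 7*((b² + b*b) - 9) = 7*((b² + b²) - 9) = 7*(2*b² - 9) = 7*(-9 + 2*b²) = -63 + 14*b²)
J(4)*z(-8, -7) + H = (-63 + 14*4²)*(-7*(-8)) + 138 = (-63 + 14*16)*56 + 138 = (-63 + 224)*56 + 138 = 161*56 + 138 = 9016 + 138 = 9154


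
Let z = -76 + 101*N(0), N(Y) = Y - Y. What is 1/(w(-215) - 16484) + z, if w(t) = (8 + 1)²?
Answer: -1246629/16403 ≈ -76.000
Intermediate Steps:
N(Y) = 0
w(t) = 81 (w(t) = 9² = 81)
z = -76 (z = -76 + 101*0 = -76 + 0 = -76)
1/(w(-215) - 16484) + z = 1/(81 - 16484) - 76 = 1/(-16403) - 76 = -1/16403 - 76 = -1246629/16403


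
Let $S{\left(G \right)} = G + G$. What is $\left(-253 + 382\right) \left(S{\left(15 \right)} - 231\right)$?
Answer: $-25929$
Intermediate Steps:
$S{\left(G \right)} = 2 G$
$\left(-253 + 382\right) \left(S{\left(15 \right)} - 231\right) = \left(-253 + 382\right) \left(2 \cdot 15 - 231\right) = 129 \left(30 - 231\right) = 129 \left(-201\right) = -25929$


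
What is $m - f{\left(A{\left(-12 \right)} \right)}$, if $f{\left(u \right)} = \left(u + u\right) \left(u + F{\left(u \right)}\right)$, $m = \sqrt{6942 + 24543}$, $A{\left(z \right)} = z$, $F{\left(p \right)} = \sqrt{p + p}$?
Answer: $-288 + \sqrt{31485} + 48 i \sqrt{6} \approx -110.56 + 117.58 i$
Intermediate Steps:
$F{\left(p \right)} = \sqrt{2} \sqrt{p}$ ($F{\left(p \right)} = \sqrt{2 p} = \sqrt{2} \sqrt{p}$)
$m = \sqrt{31485} \approx 177.44$
$f{\left(u \right)} = 2 u \left(u + \sqrt{2} \sqrt{u}\right)$ ($f{\left(u \right)} = \left(u + u\right) \left(u + \sqrt{2} \sqrt{u}\right) = 2 u \left(u + \sqrt{2} \sqrt{u}\right)$)
$m - f{\left(A{\left(-12 \right)} \right)} = \sqrt{31485} - 2 \left(-12\right) \left(-12 + \sqrt{2} \sqrt{-12}\right) = \sqrt{31485} - 2 \left(-12\right) \left(-12 + \sqrt{2} \cdot 2 i \sqrt{3}\right) = \sqrt{31485} - 2 \left(-12\right) \left(-12 + 2 i \sqrt{6}\right) = \sqrt{31485} - \left(288 - 48 i \sqrt{6}\right) = -288 + \sqrt{31485} + 48 i \sqrt{6}$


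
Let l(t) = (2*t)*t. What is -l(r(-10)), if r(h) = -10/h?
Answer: -2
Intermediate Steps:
l(t) = 2*t²
-l(r(-10)) = -2*(-10/(-10))² = -2*(-10*(-⅒))² = -2*1² = -2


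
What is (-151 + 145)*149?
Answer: -894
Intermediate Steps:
(-151 + 145)*149 = -6*149 = -894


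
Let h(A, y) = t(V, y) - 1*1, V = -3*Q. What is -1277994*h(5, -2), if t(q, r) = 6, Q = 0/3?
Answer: -6389970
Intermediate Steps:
Q = 0 (Q = 0*(⅓) = 0)
V = 0 (V = -3*0 = 0)
h(A, y) = 5 (h(A, y) = 6 - 1*1 = 6 - 1 = 5)
-1277994*h(5, -2) = -1277994*5 = -6389970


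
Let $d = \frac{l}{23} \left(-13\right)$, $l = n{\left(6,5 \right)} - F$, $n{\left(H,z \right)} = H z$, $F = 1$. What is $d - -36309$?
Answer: $\frac{834730}{23} \approx 36293.0$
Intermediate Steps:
$l = 29$ ($l = 6 \cdot 5 - 1 = 30 - 1 = 29$)
$d = - \frac{377}{23}$ ($d = \frac{29}{23} \left(-13\right) = - \frac{377}{23} \approx -16.391$)
$d - -36309 = - \frac{377}{23} - -36309 = - \frac{377}{23} + 36309 = \frac{834730}{23}$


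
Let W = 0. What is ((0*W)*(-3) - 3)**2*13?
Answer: 117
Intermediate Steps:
((0*W)*(-3) - 3)**2*13 = ((0*0)*(-3) - 3)**2*13 = (0*(-3) - 3)**2*13 = (0 - 3)**2*13 = (-3)**2*13 = 9*13 = 117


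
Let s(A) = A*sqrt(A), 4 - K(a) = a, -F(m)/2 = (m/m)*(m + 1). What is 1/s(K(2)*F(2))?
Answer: I*sqrt(3)/72 ≈ 0.024056*I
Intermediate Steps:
F(m) = -2 - 2*m (F(m) = -2*m/m*(m + 1) = -2*(1 + m) = -2 - 2*m)
K(a) = 4 - a
s(A) = A**(3/2)
1/s(K(2)*F(2)) = 1/(((4 - 1*2)*(-2 - 2*2))**(3/2)) = 1/(((4 - 2)*(-2 - 4))**(3/2)) = 1/((2*(-6))**(3/2)) = 1/((-12)**(3/2)) = 1/(-24*I*sqrt(3)) = I*sqrt(3)/72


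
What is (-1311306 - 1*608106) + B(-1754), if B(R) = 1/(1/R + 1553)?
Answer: -5228403429178/2723961 ≈ -1.9194e+6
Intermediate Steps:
B(R) = 1/(1553 + 1/R)
(-1311306 - 1*608106) + B(-1754) = (-1311306 - 1*608106) - 1754/(1 + 1553*(-1754)) = (-1311306 - 608106) - 1754/(1 - 2723962) = -1919412 - 1754/(-2723961) = -1919412 - 1754*(-1/2723961) = -1919412 + 1754/2723961 = -5228403429178/2723961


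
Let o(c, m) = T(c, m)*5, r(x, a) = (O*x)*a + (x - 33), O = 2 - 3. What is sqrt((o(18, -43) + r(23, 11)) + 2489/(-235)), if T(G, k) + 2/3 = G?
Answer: I*sqrt(92906310)/705 ≈ 13.672*I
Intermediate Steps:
O = -1
T(G, k) = -2/3 + G
r(x, a) = -33 + x - a*x (r(x, a) = (-x)*a + (x - 33) = -a*x + (-33 + x) = -33 + x - a*x)
o(c, m) = -10/3 + 5*c (o(c, m) = (-2/3 + c)*5 = -10/3 + 5*c)
sqrt((o(18, -43) + r(23, 11)) + 2489/(-235)) = sqrt(((-10/3 + 5*18) + (-33 + 23 - 1*11*23)) + 2489/(-235)) = sqrt(((-10/3 + 90) + (-33 + 23 - 253)) + 2489*(-1/235)) = sqrt((260/3 - 263) - 2489/235) = sqrt(-529/3 - 2489/235) = sqrt(-131782/705) = I*sqrt(92906310)/705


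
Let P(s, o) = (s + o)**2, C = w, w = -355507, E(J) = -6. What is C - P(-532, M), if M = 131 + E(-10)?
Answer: -521156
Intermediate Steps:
M = 125 (M = 131 - 6 = 125)
C = -355507
P(s, o) = (o + s)**2
C - P(-532, M) = -355507 - (125 - 532)**2 = -355507 - 1*(-407)**2 = -355507 - 1*165649 = -355507 - 165649 = -521156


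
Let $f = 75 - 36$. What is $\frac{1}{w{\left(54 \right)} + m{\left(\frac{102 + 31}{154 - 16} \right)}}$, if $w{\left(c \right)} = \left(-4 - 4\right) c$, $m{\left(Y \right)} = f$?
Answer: $- \frac{1}{393} \approx -0.0025445$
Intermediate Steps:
$f = 39$
$m{\left(Y \right)} = 39$
$w{\left(c \right)} = - 8 c$
$\frac{1}{w{\left(54 \right)} + m{\left(\frac{102 + 31}{154 - 16} \right)}} = \frac{1}{\left(-8\right) 54 + 39} = \frac{1}{-432 + 39} = \frac{1}{-393} = - \frac{1}{393}$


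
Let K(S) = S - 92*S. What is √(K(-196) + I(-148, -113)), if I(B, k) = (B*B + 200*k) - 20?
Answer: 4*√1070 ≈ 130.84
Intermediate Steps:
I(B, k) = -20 + B² + 200*k (I(B, k) = (B² + 200*k) - 20 = -20 + B² + 200*k)
K(S) = -91*S
√(K(-196) + I(-148, -113)) = √(-91*(-196) + (-20 + (-148)² + 200*(-113))) = √(17836 + (-20 + 21904 - 22600)) = √(17836 - 716) = √17120 = 4*√1070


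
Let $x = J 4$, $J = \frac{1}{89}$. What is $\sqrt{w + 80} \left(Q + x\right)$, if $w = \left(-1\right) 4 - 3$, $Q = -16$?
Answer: $- \frac{1420 \sqrt{73}}{89} \approx -136.32$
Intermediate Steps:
$J = \frac{1}{89} \approx 0.011236$
$x = \frac{4}{89}$ ($x = \frac{1}{89} \cdot 4 = \frac{4}{89} \approx 0.044944$)
$w = -7$ ($w = -4 - 3 = -7$)
$\sqrt{w + 80} \left(Q + x\right) = \sqrt{-7 + 80} \left(-16 + \frac{4}{89}\right) = \sqrt{73} \left(- \frac{1420}{89}\right) = - \frac{1420 \sqrt{73}}{89}$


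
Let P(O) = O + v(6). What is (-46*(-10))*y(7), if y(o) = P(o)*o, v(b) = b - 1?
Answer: 38640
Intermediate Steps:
v(b) = -1 + b
P(O) = 5 + O (P(O) = O + (-1 + 6) = O + 5 = 5 + O)
y(o) = o*(5 + o) (y(o) = (5 + o)*o = o*(5 + o))
(-46*(-10))*y(7) = (-46*(-10))*(7*(5 + 7)) = 460*(7*12) = 460*84 = 38640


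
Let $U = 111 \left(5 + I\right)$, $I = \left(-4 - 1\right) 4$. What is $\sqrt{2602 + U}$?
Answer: $\sqrt{937} \approx 30.61$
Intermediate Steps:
$I = -20$ ($I = \left(-5\right) 4 = -20$)
$U = -1665$ ($U = 111 \left(5 - 20\right) = 111 \left(-15\right) = -1665$)
$\sqrt{2602 + U} = \sqrt{2602 - 1665} = \sqrt{937}$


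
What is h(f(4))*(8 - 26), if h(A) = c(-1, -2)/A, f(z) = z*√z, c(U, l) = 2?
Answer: -9/2 ≈ -4.5000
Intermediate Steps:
f(z) = z^(3/2)
h(A) = 2/A
h(f(4))*(8 - 26) = (2/(4^(3/2)))*(8 - 26) = (2/8)*(-18) = (2*(⅛))*(-18) = (¼)*(-18) = -9/2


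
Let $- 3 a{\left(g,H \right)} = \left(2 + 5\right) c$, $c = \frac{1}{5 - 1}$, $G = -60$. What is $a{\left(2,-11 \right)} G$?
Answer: $35$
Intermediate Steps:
$c = \frac{1}{4} \approx 0.25$
$a{\left(g,H \right)} = - \frac{7}{12}$ ($a{\left(g,H \right)} = - \frac{\left(2 + 5\right) \frac{1}{4}}{3} = - \frac{7 \cdot \frac{1}{4}}{3} = \left(- \frac{1}{3}\right) \frac{7}{4} = - \frac{7}{12}$)
$a{\left(2,-11 \right)} G = \left(- \frac{7}{12}\right) \left(-60\right) = 35$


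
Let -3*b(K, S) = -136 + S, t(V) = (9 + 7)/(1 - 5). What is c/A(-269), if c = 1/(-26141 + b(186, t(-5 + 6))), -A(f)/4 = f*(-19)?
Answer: 3/1600417652 ≈ 1.8745e-9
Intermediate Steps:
t(V) = -4 (t(V) = 16/(-4) = 16*(-1/4) = -4)
b(K, S) = 136/3 - S/3 (b(K, S) = -(-136 + S)/3 = 136/3 - S/3)
A(f) = 76*f (A(f) = -4*f*(-19) = -(-76)*f = 76*f)
c = -3/78283 (c = 1/(-26141 + (136/3 - 1/3*(-4))) = 1/(-26141 + (136/3 + 4/3)) = 1/(-26141 + 140/3) = 1/(-78283/3) = -3/78283 ≈ -3.8322e-5)
c/A(-269) = -3/(78283*(76*(-269))) = -3/78283/(-20444) = -3/78283*(-1/20444) = 3/1600417652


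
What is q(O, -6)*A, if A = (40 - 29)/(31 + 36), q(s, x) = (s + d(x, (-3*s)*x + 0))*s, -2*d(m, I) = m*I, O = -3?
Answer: 5445/67 ≈ 81.269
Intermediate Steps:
d(m, I) = -I*m/2 (d(m, I) = -m*I/2 = -I*m/2)
q(s, x) = s*(s + 3*s*x**2/2) (q(s, x) = (s - ((-3*s)*x + 0)*x/2)*s = (s - (-3*s*x + 0)*x/2)*s = (s - (-3*s*x)*x/2)*s = (s + 3*s*x**2/2)*s = s*(s + 3*s*x**2/2))
A = 11/67 ≈ 0.16418
q(O, -6)*A = ((1/2)*(-3)**2*(2 + 3*(-6)**2))*(11/67) = ((1/2)*9*(2 + 3*36))*(11/67) = ((1/2)*9*(2 + 108))*(11/67) = ((1/2)*9*110)*(11/67) = 495*(11/67) = 5445/67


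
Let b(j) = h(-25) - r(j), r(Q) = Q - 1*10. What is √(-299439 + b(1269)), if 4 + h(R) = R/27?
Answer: 11*I*√201297/9 ≈ 548.36*I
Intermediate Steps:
r(Q) = -10 + Q (r(Q) = Q - 10 = -10 + Q)
h(R) = -4 + R/27
b(j) = 137/27 - j (b(j) = (-4 + (1/27)*(-25)) - (-10 + j) = (-4 - 25/27) + (10 - j) = -133/27 + (10 - j) = 137/27 - j)
√(-299439 + b(1269)) = √(-299439 + (137/27 - 1*1269)) = √(-299439 + (137/27 - 1269)) = √(-299439 - 34126/27) = √(-8118979/27) = 11*I*√201297/9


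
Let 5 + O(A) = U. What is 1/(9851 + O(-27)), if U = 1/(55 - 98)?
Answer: 43/423377 ≈ 0.00010156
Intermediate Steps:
U = -1/43 (U = 1/(-43) = -1/43 ≈ -0.023256)
O(A) = -216/43 (O(A) = -5 - 1/43 = -216/43)
1/(9851 + O(-27)) = 1/(9851 - 216/43) = 1/(423377/43) = 43/423377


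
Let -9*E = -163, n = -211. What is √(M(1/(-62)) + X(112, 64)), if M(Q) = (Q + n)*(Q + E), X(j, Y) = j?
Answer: I*√128224299/186 ≈ 60.88*I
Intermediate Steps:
E = 163/9 (E = -⅑*(-163) = 163/9 ≈ 18.111)
M(Q) = (-211 + Q)*(163/9 + Q) (M(Q) = (Q - 211)*(Q + 163/9) = (-211 + Q)*(163/9 + Q))
√(M(1/(-62)) + X(112, 64)) = √((-34393/9 + (1/(-62))² - 1736/9/(-62)) + 112) = √((-34393/9 + (-1/62)² - 1736/9*(-1/62)) + 112) = √((-34393/9 + 1/3844 + 28/9) + 112) = √(-44033017/11532 + 112) = √(-42741433/11532) = I*√128224299/186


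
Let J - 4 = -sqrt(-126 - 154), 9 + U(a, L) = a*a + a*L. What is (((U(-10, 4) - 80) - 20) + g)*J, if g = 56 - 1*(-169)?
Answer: 704 - 352*I*sqrt(70) ≈ 704.0 - 2945.0*I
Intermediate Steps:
U(a, L) = -9 + a**2 + L*a (U(a, L) = -9 + (a*a + a*L) = -9 + (a**2 + L*a) = -9 + a**2 + L*a)
g = 225 (g = 56 + 169 = 225)
J = 4 - 2*I*sqrt(70) (J = 4 - sqrt(-126 - 154) = 4 - sqrt(-280) = 4 - 2*I*sqrt(70) ≈ 4.0 - 16.733*I)
(((U(-10, 4) - 80) - 20) + g)*J = ((((-9 + (-10)**2 + 4*(-10)) - 80) - 20) + 225)*(4 - 2*I*sqrt(70)) = ((((-9 + 100 - 40) - 80) - 20) + 225)*(4 - 2*I*sqrt(70)) = (((51 - 80) - 20) + 225)*(4 - 2*I*sqrt(70)) = ((-29 - 20) + 225)*(4 - 2*I*sqrt(70)) = (-49 + 225)*(4 - 2*I*sqrt(70)) = 176*(4 - 2*I*sqrt(70)) = 704 - 352*I*sqrt(70)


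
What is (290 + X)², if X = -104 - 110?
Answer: 5776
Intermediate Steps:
X = -214
(290 + X)² = (290 - 214)² = 76² = 5776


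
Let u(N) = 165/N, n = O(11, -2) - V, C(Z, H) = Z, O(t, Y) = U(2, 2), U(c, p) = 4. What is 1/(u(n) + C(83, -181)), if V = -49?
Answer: 53/4564 ≈ 0.011613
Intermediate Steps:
O(t, Y) = 4
n = 53 (n = 4 - 1*(-49) = 4 + 49 = 53)
1/(u(n) + C(83, -181)) = 1/(165/53 + 83) = 1/(4564/53) = 53/4564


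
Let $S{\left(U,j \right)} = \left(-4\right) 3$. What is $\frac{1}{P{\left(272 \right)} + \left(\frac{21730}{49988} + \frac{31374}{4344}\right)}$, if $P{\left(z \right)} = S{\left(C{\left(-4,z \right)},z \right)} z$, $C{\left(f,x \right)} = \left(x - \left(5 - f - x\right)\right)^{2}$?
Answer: $- \frac{9047828}{29462830649} \approx -0.00030709$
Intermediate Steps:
$C{\left(f,x \right)} = \left(-5 + f + 2 x\right)^{2}$ ($C{\left(f,x \right)} = \left(x + \left(-5 + f + x\right)\right)^{2} = \left(-5 + f + 2 x\right)^{2}$)
$S{\left(U,j \right)} = -12$
$P{\left(z \right)} = - 12 z$
$\frac{1}{P{\left(272 \right)} + \left(\frac{21730}{49988} + \frac{31374}{4344}\right)} = \frac{1}{\left(-12\right) 272 + \left(\frac{21730}{49988} + \frac{31374}{4344}\right)} = \frac{1}{-3264 + \left(21730 \cdot \frac{1}{49988} + 31374 \cdot \frac{1}{4344}\right)} = \frac{1}{-3264 + \left(\frac{10865}{24994} + \frac{5229}{724}\right)} = \frac{1}{-3264 + \frac{69279943}{9047828}} = \frac{1}{- \frac{29462830649}{9047828}} = - \frac{9047828}{29462830649}$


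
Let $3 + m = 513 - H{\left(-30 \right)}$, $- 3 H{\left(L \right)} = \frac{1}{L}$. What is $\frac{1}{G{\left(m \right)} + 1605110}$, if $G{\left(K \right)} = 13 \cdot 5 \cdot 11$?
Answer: $\frac{1}{1605825} \approx 6.2273 \cdot 10^{-7}$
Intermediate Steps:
$H{\left(L \right)} = - \frac{1}{3 L}$
$m = \frac{45899}{90}$ ($m = -3 + \left(513 - - \frac{1}{3 \left(-30\right)}\right) = -3 + \left(513 - \left(- \frac{1}{3}\right) \left(- \frac{1}{30}\right)\right) = -3 + \left(513 - \frac{1}{90}\right) = -3 + \frac{46169}{90} = \frac{45899}{90} \approx 509.99$)
$G{\left(K \right)} = 715$ ($G{\left(K \right)} = 65 \cdot 11 = 715$)
$\frac{1}{G{\left(m \right)} + 1605110} = \frac{1}{715 + 1605110} = \frac{1}{1605825}$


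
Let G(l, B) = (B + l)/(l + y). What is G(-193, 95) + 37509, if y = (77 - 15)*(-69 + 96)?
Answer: 55550731/1481 ≈ 37509.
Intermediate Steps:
y = 1674 (y = 62*27 = 1674)
G(l, B) = (B + l)/(1674 + l) (G(l, B) = (B + l)/(l + 1674) = (B + l)/(1674 + l))
G(-193, 95) + 37509 = (95 - 193)/(1674 - 193) + 37509 = -98/1481 + 37509 = 55550731/1481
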